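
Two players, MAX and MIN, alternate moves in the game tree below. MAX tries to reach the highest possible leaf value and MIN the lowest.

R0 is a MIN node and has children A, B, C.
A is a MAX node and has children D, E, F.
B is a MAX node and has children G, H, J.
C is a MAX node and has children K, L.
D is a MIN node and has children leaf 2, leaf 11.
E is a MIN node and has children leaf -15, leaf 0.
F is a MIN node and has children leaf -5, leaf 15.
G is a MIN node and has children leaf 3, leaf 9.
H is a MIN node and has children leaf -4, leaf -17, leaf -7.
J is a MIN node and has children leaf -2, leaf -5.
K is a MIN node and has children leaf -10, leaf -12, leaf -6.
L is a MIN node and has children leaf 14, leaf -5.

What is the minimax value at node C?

K (MIN): min(-10, -12, -6) = -12
L (MIN): min(14, -5) = -5
C (MAX): max(-12, -5) = -5

-5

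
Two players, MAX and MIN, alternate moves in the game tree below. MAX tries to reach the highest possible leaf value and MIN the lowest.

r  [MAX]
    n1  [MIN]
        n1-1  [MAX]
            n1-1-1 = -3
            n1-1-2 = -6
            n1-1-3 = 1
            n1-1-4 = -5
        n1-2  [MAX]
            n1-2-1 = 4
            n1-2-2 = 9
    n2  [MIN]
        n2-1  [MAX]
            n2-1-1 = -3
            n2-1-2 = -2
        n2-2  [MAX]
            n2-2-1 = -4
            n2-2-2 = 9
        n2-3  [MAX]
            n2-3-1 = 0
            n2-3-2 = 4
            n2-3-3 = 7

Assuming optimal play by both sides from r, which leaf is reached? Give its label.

n1-1 (MAX): max(-3, -6, 1, -5) = 1
n1-2 (MAX): max(4, 9) = 9
n1 (MIN): min(1, 9) = 1
n2-1 (MAX): max(-3, -2) = -2
n2-2 (MAX): max(-4, 9) = 9
n2-3 (MAX): max(0, 4, 7) = 7
n2 (MIN): min(-2, 9, 7) = -2
r (MAX): max(1, -2) = 1
At r, MAX picks n1 (highest: 1).
At n1, MIN picks n1-1 (lowest: 1).
At n1-1, MAX picks n1-1-3 (highest: 1).
Terminal value 1.

n1-1-3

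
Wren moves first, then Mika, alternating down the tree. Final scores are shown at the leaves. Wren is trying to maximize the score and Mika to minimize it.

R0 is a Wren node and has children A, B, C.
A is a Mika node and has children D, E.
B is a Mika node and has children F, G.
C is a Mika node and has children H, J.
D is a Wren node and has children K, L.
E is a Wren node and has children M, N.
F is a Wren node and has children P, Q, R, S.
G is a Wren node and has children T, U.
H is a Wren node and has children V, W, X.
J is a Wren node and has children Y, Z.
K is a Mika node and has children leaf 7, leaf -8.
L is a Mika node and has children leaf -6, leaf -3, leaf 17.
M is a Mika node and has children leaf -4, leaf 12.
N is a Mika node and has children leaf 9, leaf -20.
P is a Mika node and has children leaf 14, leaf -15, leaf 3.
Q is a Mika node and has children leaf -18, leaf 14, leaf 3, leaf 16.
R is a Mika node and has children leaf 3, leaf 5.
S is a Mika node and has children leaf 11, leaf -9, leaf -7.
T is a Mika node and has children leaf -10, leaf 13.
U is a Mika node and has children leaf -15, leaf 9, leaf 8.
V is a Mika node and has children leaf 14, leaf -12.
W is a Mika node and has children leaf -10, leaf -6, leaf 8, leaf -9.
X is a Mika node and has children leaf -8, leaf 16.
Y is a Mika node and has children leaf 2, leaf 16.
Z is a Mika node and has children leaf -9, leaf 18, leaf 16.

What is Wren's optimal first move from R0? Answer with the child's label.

A

K (Mika): min(7, -8) = -8
L (Mika): min(-6, -3, 17) = -6
D (Wren): max(-8, -6) = -6
M (Mika): min(-4, 12) = -4
N (Mika): min(9, -20) = -20
E (Wren): max(-4, -20) = -4
A (Mika): min(-6, -4) = -6
P (Mika): min(14, -15, 3) = -15
Q (Mika): min(-18, 14, 3, 16) = -18
R (Mika): min(3, 5) = 3
S (Mika): min(11, -9, -7) = -9
F (Wren): max(-15, -18, 3, -9) = 3
T (Mika): min(-10, 13) = -10
U (Mika): min(-15, 9, 8) = -15
G (Wren): max(-10, -15) = -10
B (Mika): min(3, -10) = -10
V (Mika): min(14, -12) = -12
W (Mika): min(-10, -6, 8, -9) = -10
X (Mika): min(-8, 16) = -8
H (Wren): max(-12, -10, -8) = -8
Y (Mika): min(2, 16) = 2
Z (Mika): min(-9, 18, 16) = -9
J (Wren): max(2, -9) = 2
C (Mika): min(-8, 2) = -8
R0 (Wren): max(-6, -10, -8) = -6
Wren at R0 wants the highest of {A=-6, B=-10, C=-8}, so chooses A.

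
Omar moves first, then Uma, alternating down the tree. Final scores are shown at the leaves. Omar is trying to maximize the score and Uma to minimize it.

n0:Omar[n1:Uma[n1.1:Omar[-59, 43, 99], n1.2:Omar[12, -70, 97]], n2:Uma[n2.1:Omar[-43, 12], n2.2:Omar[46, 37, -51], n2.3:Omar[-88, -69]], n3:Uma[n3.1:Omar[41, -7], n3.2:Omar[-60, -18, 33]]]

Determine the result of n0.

n1.1 (Omar): max(-59, 43, 99) = 99
n1.2 (Omar): max(12, -70, 97) = 97
n1 (Uma): min(99, 97) = 97
n2.1 (Omar): max(-43, 12) = 12
n2.2 (Omar): max(46, 37, -51) = 46
n2.3 (Omar): max(-88, -69) = -69
n2 (Uma): min(12, 46, -69) = -69
n3.1 (Omar): max(41, -7) = 41
n3.2 (Omar): max(-60, -18, 33) = 33
n3 (Uma): min(41, 33) = 33
n0 (Omar): max(97, -69, 33) = 97

97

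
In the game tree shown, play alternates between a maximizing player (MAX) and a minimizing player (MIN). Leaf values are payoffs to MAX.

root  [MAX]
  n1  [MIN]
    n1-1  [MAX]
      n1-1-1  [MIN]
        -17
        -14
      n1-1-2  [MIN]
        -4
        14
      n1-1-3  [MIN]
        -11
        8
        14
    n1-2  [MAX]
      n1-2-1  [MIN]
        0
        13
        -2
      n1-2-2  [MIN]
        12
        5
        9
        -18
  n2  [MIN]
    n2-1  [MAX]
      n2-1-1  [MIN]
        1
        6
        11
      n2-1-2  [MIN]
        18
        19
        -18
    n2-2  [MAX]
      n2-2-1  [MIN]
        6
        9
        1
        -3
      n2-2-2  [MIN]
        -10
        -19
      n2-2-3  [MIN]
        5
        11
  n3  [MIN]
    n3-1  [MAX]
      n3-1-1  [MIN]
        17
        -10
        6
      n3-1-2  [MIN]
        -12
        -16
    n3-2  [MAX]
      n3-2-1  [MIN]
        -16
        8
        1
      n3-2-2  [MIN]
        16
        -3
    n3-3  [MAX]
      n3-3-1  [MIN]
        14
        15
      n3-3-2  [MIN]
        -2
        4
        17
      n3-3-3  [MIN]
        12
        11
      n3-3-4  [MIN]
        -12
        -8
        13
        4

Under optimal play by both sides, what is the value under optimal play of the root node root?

1

n1-1-1 (MIN): min(-17, -14) = -17
n1-1-2 (MIN): min(-4, 14) = -4
n1-1-3 (MIN): min(-11, 8, 14) = -11
n1-1 (MAX): max(-17, -4, -11) = -4
n1-2-1 (MIN): min(0, 13, -2) = -2
n1-2-2 (MIN): min(12, 5, 9, -18) = -18
n1-2 (MAX): max(-2, -18) = -2
n1 (MIN): min(-4, -2) = -4
n2-1-1 (MIN): min(1, 6, 11) = 1
n2-1-2 (MIN): min(18, 19, -18) = -18
n2-1 (MAX): max(1, -18) = 1
n2-2-1 (MIN): min(6, 9, 1, -3) = -3
n2-2-2 (MIN): min(-10, -19) = -19
n2-2-3 (MIN): min(5, 11) = 5
n2-2 (MAX): max(-3, -19, 5) = 5
n2 (MIN): min(1, 5) = 1
n3-1-1 (MIN): min(17, -10, 6) = -10
n3-1-2 (MIN): min(-12, -16) = -16
n3-1 (MAX): max(-10, -16) = -10
n3-2-1 (MIN): min(-16, 8, 1) = -16
n3-2-2 (MIN): min(16, -3) = -3
n3-2 (MAX): max(-16, -3) = -3
n3-3-1 (MIN): min(14, 15) = 14
n3-3-2 (MIN): min(-2, 4, 17) = -2
n3-3-3 (MIN): min(12, 11) = 11
n3-3-4 (MIN): min(-12, -8, 13, 4) = -12
n3-3 (MAX): max(14, -2, 11, -12) = 14
n3 (MIN): min(-10, -3, 14) = -10
root (MAX): max(-4, 1, -10) = 1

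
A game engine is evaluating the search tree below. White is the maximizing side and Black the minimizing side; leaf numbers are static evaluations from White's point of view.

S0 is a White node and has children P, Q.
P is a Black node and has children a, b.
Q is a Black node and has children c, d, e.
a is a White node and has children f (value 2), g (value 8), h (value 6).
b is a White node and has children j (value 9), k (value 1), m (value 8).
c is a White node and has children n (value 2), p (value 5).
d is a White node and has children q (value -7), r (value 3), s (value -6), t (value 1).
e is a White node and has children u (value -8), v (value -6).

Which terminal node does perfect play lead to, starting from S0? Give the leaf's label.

g

a (White): max(2, 8, 6) = 8
b (White): max(9, 1, 8) = 9
P (Black): min(8, 9) = 8
c (White): max(2, 5) = 5
d (White): max(-7, 3, -6, 1) = 3
e (White): max(-8, -6) = -6
Q (Black): min(5, 3, -6) = -6
S0 (White): max(8, -6) = 8
At S0, White picks P (highest: 8).
At P, Black picks a (lowest: 8).
At a, White picks g (highest: 8).
Terminal value 8.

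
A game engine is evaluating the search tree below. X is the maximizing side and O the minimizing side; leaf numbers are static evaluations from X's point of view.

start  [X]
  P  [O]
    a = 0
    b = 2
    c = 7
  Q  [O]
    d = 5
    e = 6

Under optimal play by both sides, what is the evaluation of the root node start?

P (O): min(0, 2, 7) = 0
Q (O): min(5, 6) = 5
start (X): max(0, 5) = 5

5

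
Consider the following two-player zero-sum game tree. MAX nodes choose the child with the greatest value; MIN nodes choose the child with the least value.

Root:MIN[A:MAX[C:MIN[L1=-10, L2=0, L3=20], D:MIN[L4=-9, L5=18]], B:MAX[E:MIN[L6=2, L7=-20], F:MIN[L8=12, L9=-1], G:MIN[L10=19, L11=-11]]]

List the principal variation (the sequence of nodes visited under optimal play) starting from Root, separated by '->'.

C (MIN): min(-10, 0, 20) = -10
D (MIN): min(-9, 18) = -9
A (MAX): max(-10, -9) = -9
E (MIN): min(2, -20) = -20
F (MIN): min(12, -1) = -1
G (MIN): min(19, -11) = -11
B (MAX): max(-20, -1, -11) = -1
Root (MIN): min(-9, -1) = -9
At Root, MIN picks A (lowest: -9).
At A, MAX picks D (highest: -9).
At D, MIN picks L4 (lowest: -9).
Terminal value -9.

Root -> A -> D -> L4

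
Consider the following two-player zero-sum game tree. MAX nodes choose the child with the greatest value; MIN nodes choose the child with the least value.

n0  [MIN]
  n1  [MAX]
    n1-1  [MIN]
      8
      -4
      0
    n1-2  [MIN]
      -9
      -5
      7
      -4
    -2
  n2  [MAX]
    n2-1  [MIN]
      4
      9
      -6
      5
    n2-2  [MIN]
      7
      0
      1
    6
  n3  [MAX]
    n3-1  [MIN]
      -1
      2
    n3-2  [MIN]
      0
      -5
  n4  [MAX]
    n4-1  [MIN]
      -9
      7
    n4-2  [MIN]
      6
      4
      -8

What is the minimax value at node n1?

n1-1 (MIN): min(8, -4, 0) = -4
n1-2 (MIN): min(-9, -5, 7, -4) = -9
n1 (MAX): max(-4, -9, -2) = -2

-2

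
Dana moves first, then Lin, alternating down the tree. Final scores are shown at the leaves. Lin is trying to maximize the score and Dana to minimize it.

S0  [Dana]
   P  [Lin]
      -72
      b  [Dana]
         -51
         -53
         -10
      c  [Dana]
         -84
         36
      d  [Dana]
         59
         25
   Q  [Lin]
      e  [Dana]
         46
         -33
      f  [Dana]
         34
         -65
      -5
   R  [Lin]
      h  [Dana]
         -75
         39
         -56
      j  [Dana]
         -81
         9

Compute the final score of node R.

-75

h (Dana): min(-75, 39, -56) = -75
j (Dana): min(-81, 9) = -81
R (Lin): max(-75, -81) = -75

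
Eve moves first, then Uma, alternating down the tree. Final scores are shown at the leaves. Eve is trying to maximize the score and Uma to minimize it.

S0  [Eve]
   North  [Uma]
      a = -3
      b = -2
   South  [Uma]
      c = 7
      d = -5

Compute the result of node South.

-5

South (Uma): min(7, -5) = -5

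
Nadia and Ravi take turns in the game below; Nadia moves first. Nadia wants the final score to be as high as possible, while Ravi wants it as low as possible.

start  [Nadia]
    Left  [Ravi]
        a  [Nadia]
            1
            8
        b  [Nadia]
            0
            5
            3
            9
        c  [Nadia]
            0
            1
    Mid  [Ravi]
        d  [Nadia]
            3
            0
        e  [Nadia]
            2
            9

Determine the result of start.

a (Nadia): max(1, 8) = 8
b (Nadia): max(0, 5, 3, 9) = 9
c (Nadia): max(0, 1) = 1
Left (Ravi): min(8, 9, 1) = 1
d (Nadia): max(3, 0) = 3
e (Nadia): max(2, 9) = 9
Mid (Ravi): min(3, 9) = 3
start (Nadia): max(1, 3) = 3

3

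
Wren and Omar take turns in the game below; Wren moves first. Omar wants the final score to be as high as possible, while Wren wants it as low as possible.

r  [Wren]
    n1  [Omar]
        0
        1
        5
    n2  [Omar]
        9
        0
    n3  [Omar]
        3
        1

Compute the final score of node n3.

3

n3 (Omar): max(3, 1) = 3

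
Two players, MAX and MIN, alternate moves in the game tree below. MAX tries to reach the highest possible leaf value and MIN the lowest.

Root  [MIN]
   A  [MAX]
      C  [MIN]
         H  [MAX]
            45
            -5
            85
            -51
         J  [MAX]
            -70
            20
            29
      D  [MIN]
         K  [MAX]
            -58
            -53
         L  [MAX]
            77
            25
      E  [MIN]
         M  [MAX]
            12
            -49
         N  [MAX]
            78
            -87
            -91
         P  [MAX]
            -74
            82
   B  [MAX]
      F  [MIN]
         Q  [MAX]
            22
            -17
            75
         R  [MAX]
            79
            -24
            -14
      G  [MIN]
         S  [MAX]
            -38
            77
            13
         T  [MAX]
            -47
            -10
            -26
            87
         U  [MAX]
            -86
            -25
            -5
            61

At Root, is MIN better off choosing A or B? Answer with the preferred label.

A

H (MAX): max(45, -5, 85, -51) = 85
J (MAX): max(-70, 20, 29) = 29
C (MIN): min(85, 29) = 29
K (MAX): max(-58, -53) = -53
L (MAX): max(77, 25) = 77
D (MIN): min(-53, 77) = -53
M (MAX): max(12, -49) = 12
N (MAX): max(78, -87, -91) = 78
P (MAX): max(-74, 82) = 82
E (MIN): min(12, 78, 82) = 12
A (MAX): max(29, -53, 12) = 29
Q (MAX): max(22, -17, 75) = 75
R (MAX): max(79, -24, -14) = 79
F (MIN): min(75, 79) = 75
S (MAX): max(-38, 77, 13) = 77
T (MAX): max(-47, -10, -26, 87) = 87
U (MAX): max(-86, -25, -5, 61) = 61
G (MIN): min(77, 87, 61) = 61
B (MAX): max(75, 61) = 75
MIN prefers the lower value; A=29, B=75. A is better since 29 < 75.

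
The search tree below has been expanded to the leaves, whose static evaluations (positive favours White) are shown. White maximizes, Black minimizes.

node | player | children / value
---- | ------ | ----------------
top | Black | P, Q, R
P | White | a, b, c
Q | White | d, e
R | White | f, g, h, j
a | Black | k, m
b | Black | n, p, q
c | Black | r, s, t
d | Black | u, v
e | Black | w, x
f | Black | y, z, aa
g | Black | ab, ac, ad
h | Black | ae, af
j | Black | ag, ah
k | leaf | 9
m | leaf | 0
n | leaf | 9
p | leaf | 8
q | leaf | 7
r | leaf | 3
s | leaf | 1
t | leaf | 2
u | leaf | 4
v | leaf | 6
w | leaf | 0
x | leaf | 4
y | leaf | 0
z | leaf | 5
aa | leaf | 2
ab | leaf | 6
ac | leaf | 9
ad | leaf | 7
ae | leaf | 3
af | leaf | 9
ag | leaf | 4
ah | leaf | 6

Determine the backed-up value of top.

a (Black): min(9, 0) = 0
b (Black): min(9, 8, 7) = 7
c (Black): min(3, 1, 2) = 1
P (White): max(0, 7, 1) = 7
d (Black): min(4, 6) = 4
e (Black): min(0, 4) = 0
Q (White): max(4, 0) = 4
f (Black): min(0, 5, 2) = 0
g (Black): min(6, 9, 7) = 6
h (Black): min(3, 9) = 3
j (Black): min(4, 6) = 4
R (White): max(0, 6, 3, 4) = 6
top (Black): min(7, 4, 6) = 4

4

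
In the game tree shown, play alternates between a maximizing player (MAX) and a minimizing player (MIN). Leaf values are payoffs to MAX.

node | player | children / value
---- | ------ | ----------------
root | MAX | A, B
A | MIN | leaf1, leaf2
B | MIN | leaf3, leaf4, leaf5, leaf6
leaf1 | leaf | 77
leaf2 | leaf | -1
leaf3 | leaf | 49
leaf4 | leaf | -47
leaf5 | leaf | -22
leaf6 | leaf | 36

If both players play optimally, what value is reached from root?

-1

A (MIN): min(77, -1) = -1
B (MIN): min(49, -47, -22, 36) = -47
root (MAX): max(-1, -47) = -1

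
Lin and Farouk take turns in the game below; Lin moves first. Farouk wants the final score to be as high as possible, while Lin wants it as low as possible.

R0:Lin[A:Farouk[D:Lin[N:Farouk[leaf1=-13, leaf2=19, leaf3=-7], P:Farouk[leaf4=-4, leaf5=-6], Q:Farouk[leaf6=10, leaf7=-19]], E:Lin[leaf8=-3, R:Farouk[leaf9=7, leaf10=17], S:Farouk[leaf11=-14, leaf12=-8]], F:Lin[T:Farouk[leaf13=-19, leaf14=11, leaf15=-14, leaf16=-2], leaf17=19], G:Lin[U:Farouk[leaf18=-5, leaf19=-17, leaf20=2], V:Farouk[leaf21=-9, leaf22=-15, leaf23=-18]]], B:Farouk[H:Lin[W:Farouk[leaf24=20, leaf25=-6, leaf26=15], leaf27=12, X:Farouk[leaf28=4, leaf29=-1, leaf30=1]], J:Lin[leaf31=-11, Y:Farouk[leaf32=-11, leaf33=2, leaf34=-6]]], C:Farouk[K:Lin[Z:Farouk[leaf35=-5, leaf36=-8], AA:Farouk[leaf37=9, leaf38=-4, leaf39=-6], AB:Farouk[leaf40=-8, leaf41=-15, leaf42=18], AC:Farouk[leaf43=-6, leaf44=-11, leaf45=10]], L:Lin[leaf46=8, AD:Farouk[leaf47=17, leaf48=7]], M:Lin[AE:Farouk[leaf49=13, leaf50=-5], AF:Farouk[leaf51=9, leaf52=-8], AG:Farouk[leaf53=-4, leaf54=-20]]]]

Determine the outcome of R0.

N (Farouk): max(-13, 19, -7) = 19
P (Farouk): max(-4, -6) = -4
Q (Farouk): max(10, -19) = 10
D (Lin): min(19, -4, 10) = -4
R (Farouk): max(7, 17) = 17
S (Farouk): max(-14, -8) = -8
E (Lin): min(-3, 17, -8) = -8
T (Farouk): max(-19, 11, -14, -2) = 11
F (Lin): min(11, 19) = 11
U (Farouk): max(-5, -17, 2) = 2
V (Farouk): max(-9, -15, -18) = -9
G (Lin): min(2, -9) = -9
A (Farouk): max(-4, -8, 11, -9) = 11
W (Farouk): max(20, -6, 15) = 20
X (Farouk): max(4, -1, 1) = 4
H (Lin): min(20, 12, 4) = 4
Y (Farouk): max(-11, 2, -6) = 2
J (Lin): min(-11, 2) = -11
B (Farouk): max(4, -11) = 4
Z (Farouk): max(-5, -8) = -5
AA (Farouk): max(9, -4, -6) = 9
AB (Farouk): max(-8, -15, 18) = 18
AC (Farouk): max(-6, -11, 10) = 10
K (Lin): min(-5, 9, 18, 10) = -5
AD (Farouk): max(17, 7) = 17
L (Lin): min(8, 17) = 8
AE (Farouk): max(13, -5) = 13
AF (Farouk): max(9, -8) = 9
AG (Farouk): max(-4, -20) = -4
M (Lin): min(13, 9, -4) = -4
C (Farouk): max(-5, 8, -4) = 8
R0 (Lin): min(11, 4, 8) = 4

4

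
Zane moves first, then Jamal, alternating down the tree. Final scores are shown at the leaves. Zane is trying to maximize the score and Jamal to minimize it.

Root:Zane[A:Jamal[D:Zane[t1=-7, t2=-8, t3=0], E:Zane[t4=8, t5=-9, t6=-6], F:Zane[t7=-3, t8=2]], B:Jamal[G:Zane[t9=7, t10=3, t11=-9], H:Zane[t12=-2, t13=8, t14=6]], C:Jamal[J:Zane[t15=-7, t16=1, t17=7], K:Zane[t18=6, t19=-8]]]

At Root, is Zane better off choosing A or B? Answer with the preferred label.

D (Zane): max(-7, -8, 0) = 0
E (Zane): max(8, -9, -6) = 8
F (Zane): max(-3, 2) = 2
A (Jamal): min(0, 8, 2) = 0
G (Zane): max(7, 3, -9) = 7
H (Zane): max(-2, 8, 6) = 8
B (Jamal): min(7, 8) = 7
Zane prefers the higher value; A=0, B=7. B is better since 7 > 0.

B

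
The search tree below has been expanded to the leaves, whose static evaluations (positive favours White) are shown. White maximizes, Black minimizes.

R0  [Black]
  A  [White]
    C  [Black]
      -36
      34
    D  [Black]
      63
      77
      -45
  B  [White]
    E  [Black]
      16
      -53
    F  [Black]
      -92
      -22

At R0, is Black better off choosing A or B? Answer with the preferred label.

B

C (Black): min(-36, 34) = -36
D (Black): min(63, 77, -45) = -45
A (White): max(-36, -45) = -36
E (Black): min(16, -53) = -53
F (Black): min(-92, -22) = -92
B (White): max(-53, -92) = -53
Black prefers the lower value; A=-36, B=-53. B is better since -53 < -36.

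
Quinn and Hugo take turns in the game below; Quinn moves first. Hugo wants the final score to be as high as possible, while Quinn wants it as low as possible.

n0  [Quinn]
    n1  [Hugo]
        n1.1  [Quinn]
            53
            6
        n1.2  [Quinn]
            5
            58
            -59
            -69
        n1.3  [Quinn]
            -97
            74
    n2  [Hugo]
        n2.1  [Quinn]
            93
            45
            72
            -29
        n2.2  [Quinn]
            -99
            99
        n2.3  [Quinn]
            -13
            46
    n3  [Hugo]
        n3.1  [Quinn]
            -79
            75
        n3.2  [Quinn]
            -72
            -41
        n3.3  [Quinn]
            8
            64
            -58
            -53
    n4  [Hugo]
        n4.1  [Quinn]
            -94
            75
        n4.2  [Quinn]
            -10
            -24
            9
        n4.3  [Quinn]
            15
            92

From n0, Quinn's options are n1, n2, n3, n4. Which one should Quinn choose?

n1.1 (Quinn): min(53, 6) = 6
n1.2 (Quinn): min(5, 58, -59, -69) = -69
n1.3 (Quinn): min(-97, 74) = -97
n1 (Hugo): max(6, -69, -97) = 6
n2.1 (Quinn): min(93, 45, 72, -29) = -29
n2.2 (Quinn): min(-99, 99) = -99
n2.3 (Quinn): min(-13, 46) = -13
n2 (Hugo): max(-29, -99, -13) = -13
n3.1 (Quinn): min(-79, 75) = -79
n3.2 (Quinn): min(-72, -41) = -72
n3.3 (Quinn): min(8, 64, -58, -53) = -58
n3 (Hugo): max(-79, -72, -58) = -58
n4.1 (Quinn): min(-94, 75) = -94
n4.2 (Quinn): min(-10, -24, 9) = -24
n4.3 (Quinn): min(15, 92) = 15
n4 (Hugo): max(-94, -24, 15) = 15
n0 (Quinn): min(6, -13, -58, 15) = -58
Quinn at n0 wants the lowest of {n1=6, n2=-13, n3=-58, n4=15}, so chooses n3.

n3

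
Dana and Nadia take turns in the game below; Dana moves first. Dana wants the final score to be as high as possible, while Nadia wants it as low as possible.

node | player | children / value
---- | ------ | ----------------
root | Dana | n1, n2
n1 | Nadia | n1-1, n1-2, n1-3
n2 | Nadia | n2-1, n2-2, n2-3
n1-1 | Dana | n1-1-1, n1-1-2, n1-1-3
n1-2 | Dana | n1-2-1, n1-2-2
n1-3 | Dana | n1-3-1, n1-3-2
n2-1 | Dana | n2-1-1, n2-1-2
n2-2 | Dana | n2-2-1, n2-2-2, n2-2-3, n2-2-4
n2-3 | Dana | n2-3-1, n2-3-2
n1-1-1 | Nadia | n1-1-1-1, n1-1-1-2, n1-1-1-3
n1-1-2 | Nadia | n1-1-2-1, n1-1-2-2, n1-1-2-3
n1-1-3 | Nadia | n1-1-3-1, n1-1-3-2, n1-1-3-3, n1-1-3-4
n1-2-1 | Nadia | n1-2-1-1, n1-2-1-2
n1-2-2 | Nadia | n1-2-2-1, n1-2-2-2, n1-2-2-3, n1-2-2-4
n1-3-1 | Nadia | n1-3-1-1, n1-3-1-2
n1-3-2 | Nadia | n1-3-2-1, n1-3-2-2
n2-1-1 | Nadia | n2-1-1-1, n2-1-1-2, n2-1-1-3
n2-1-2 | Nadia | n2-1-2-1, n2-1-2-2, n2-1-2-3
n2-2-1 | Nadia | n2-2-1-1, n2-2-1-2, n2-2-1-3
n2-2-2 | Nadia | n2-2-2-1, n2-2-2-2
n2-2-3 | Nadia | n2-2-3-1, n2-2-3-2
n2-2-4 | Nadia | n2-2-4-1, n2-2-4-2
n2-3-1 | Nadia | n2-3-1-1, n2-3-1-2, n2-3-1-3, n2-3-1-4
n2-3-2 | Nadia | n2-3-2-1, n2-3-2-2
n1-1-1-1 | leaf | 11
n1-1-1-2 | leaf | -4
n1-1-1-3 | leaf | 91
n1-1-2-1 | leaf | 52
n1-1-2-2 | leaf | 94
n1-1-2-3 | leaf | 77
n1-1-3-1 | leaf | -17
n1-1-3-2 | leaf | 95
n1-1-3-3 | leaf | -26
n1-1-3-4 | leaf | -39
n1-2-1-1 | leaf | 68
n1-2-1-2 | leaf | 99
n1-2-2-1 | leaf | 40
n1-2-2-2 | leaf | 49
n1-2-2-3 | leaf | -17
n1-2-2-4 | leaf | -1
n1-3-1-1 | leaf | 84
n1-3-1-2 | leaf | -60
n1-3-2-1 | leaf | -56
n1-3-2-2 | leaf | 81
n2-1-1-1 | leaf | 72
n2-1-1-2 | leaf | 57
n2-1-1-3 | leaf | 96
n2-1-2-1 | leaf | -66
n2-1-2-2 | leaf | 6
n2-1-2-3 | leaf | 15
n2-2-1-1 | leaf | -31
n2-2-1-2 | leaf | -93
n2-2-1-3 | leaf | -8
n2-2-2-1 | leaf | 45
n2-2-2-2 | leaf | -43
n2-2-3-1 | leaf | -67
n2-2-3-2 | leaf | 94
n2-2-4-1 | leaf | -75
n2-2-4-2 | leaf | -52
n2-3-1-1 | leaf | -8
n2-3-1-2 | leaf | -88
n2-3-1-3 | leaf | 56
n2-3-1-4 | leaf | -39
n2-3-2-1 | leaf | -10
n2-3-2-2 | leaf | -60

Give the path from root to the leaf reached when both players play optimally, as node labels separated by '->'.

n1-1-1 (Nadia): min(11, -4, 91) = -4
n1-1-2 (Nadia): min(52, 94, 77) = 52
n1-1-3 (Nadia): min(-17, 95, -26, -39) = -39
n1-1 (Dana): max(-4, 52, -39) = 52
n1-2-1 (Nadia): min(68, 99) = 68
n1-2-2 (Nadia): min(40, 49, -17, -1) = -17
n1-2 (Dana): max(68, -17) = 68
n1-3-1 (Nadia): min(84, -60) = -60
n1-3-2 (Nadia): min(-56, 81) = -56
n1-3 (Dana): max(-60, -56) = -56
n1 (Nadia): min(52, 68, -56) = -56
n2-1-1 (Nadia): min(72, 57, 96) = 57
n2-1-2 (Nadia): min(-66, 6, 15) = -66
n2-1 (Dana): max(57, -66) = 57
n2-2-1 (Nadia): min(-31, -93, -8) = -93
n2-2-2 (Nadia): min(45, -43) = -43
n2-2-3 (Nadia): min(-67, 94) = -67
n2-2-4 (Nadia): min(-75, -52) = -75
n2-2 (Dana): max(-93, -43, -67, -75) = -43
n2-3-1 (Nadia): min(-8, -88, 56, -39) = -88
n2-3-2 (Nadia): min(-10, -60) = -60
n2-3 (Dana): max(-88, -60) = -60
n2 (Nadia): min(57, -43, -60) = -60
root (Dana): max(-56, -60) = -56
At root, Dana picks n1 (highest: -56).
At n1, Nadia picks n1-3 (lowest: -56).
At n1-3, Dana picks n1-3-2 (highest: -56).
At n1-3-2, Nadia picks n1-3-2-1 (lowest: -56).
Terminal value -56.

root -> n1 -> n1-3 -> n1-3-2 -> n1-3-2-1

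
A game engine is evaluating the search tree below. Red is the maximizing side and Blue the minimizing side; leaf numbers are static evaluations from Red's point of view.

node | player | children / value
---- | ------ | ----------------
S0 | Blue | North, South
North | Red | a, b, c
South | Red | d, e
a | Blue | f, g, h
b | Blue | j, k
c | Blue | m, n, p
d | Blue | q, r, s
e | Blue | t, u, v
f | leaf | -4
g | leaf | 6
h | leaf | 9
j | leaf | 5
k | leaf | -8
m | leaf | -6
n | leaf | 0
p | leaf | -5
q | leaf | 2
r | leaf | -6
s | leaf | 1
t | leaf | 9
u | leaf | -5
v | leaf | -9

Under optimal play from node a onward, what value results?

-4

a (Blue): min(-4, 6, 9) = -4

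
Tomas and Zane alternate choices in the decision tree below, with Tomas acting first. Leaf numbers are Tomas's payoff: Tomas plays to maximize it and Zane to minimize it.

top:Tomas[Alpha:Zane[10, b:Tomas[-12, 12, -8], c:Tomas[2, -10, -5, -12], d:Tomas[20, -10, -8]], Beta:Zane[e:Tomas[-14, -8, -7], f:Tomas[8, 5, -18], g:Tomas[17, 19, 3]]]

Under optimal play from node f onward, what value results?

f (Tomas): max(8, 5, -18) = 8

8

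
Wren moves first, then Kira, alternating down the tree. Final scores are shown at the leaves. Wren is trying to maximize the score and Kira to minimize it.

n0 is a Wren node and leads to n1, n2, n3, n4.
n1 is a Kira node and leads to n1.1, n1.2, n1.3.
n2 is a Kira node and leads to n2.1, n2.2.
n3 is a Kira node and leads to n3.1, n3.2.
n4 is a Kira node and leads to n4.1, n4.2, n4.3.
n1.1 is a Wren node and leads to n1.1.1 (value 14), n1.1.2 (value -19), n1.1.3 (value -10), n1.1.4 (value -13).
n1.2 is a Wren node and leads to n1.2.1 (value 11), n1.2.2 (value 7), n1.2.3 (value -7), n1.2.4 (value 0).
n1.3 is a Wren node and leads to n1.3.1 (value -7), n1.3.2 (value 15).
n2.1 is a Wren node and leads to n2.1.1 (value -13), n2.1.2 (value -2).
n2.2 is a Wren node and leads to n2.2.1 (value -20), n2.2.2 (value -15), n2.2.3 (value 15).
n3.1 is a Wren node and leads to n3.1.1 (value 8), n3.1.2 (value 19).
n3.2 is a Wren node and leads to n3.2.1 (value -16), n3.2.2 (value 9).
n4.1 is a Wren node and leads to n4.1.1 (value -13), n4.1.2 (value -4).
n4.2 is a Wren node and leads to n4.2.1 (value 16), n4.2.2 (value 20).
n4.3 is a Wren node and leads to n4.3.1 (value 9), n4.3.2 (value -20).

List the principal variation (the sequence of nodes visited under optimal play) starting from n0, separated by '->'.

n0 -> n1 -> n1.2 -> n1.2.1

n1.1 (Wren): max(14, -19, -10, -13) = 14
n1.2 (Wren): max(11, 7, -7, 0) = 11
n1.3 (Wren): max(-7, 15) = 15
n1 (Kira): min(14, 11, 15) = 11
n2.1 (Wren): max(-13, -2) = -2
n2.2 (Wren): max(-20, -15, 15) = 15
n2 (Kira): min(-2, 15) = -2
n3.1 (Wren): max(8, 19) = 19
n3.2 (Wren): max(-16, 9) = 9
n3 (Kira): min(19, 9) = 9
n4.1 (Wren): max(-13, -4) = -4
n4.2 (Wren): max(16, 20) = 20
n4.3 (Wren): max(9, -20) = 9
n4 (Kira): min(-4, 20, 9) = -4
n0 (Wren): max(11, -2, 9, -4) = 11
At n0, Wren picks n1 (highest: 11).
At n1, Kira picks n1.2 (lowest: 11).
At n1.2, Wren picks n1.2.1 (highest: 11).
Terminal value 11.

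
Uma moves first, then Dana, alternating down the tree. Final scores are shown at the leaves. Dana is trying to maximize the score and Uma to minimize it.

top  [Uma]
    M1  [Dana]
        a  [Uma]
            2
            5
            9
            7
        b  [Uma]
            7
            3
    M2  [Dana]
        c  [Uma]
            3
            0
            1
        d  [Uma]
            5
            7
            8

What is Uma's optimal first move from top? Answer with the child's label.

a (Uma): min(2, 5, 9, 7) = 2
b (Uma): min(7, 3) = 3
M1 (Dana): max(2, 3) = 3
c (Uma): min(3, 0, 1) = 0
d (Uma): min(5, 7, 8) = 5
M2 (Dana): max(0, 5) = 5
top (Uma): min(3, 5) = 3
Uma at top wants the lowest of {M1=3, M2=5}, so chooses M1.

M1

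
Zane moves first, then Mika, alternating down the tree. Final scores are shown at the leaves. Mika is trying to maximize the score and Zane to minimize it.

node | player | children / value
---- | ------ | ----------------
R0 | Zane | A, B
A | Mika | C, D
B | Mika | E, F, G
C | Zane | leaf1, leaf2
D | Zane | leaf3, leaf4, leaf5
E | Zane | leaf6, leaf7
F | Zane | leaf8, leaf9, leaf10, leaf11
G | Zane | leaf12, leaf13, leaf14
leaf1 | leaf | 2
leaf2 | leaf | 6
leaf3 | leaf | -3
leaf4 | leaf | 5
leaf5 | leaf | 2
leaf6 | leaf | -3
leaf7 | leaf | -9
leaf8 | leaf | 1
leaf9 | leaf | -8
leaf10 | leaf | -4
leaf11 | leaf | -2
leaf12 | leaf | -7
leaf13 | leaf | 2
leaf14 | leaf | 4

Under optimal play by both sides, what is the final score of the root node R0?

C (Zane): min(2, 6) = 2
D (Zane): min(-3, 5, 2) = -3
A (Mika): max(2, -3) = 2
E (Zane): min(-3, -9) = -9
F (Zane): min(1, -8, -4, -2) = -8
G (Zane): min(-7, 2, 4) = -7
B (Mika): max(-9, -8, -7) = -7
R0 (Zane): min(2, -7) = -7

-7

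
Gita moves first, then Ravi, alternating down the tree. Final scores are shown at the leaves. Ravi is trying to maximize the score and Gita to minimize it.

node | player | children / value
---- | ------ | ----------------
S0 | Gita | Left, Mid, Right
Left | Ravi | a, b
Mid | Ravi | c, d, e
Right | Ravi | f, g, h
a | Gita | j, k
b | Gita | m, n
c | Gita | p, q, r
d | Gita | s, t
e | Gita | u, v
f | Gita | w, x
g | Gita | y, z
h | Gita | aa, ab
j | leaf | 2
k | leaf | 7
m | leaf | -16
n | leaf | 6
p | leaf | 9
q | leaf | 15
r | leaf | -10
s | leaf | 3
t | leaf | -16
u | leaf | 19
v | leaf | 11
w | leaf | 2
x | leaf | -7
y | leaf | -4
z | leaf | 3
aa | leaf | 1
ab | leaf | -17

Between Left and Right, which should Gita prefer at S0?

a (Gita): min(2, 7) = 2
b (Gita): min(-16, 6) = -16
Left (Ravi): max(2, -16) = 2
f (Gita): min(2, -7) = -7
g (Gita): min(-4, 3) = -4
h (Gita): min(1, -17) = -17
Right (Ravi): max(-7, -4, -17) = -4
Gita prefers the lower value; Left=2, Right=-4. Right is better since -4 < 2.

Right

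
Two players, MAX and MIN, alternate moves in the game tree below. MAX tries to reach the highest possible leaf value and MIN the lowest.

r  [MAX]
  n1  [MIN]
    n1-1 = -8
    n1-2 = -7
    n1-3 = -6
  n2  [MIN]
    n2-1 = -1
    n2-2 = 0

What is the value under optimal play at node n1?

n1 (MIN): min(-8, -7, -6) = -8

-8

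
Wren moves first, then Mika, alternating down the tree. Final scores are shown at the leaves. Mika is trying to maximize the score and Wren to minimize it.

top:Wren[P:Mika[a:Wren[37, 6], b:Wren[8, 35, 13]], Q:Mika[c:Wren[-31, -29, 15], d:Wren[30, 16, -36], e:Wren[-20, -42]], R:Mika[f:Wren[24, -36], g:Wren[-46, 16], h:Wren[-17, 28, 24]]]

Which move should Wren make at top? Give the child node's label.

a (Wren): min(37, 6) = 6
b (Wren): min(8, 35, 13) = 8
P (Mika): max(6, 8) = 8
c (Wren): min(-31, -29, 15) = -31
d (Wren): min(30, 16, -36) = -36
e (Wren): min(-20, -42) = -42
Q (Mika): max(-31, -36, -42) = -31
f (Wren): min(24, -36) = -36
g (Wren): min(-46, 16) = -46
h (Wren): min(-17, 28, 24) = -17
R (Mika): max(-36, -46, -17) = -17
top (Wren): min(8, -31, -17) = -31
Wren at top wants the lowest of {P=8, Q=-31, R=-17}, so chooses Q.

Q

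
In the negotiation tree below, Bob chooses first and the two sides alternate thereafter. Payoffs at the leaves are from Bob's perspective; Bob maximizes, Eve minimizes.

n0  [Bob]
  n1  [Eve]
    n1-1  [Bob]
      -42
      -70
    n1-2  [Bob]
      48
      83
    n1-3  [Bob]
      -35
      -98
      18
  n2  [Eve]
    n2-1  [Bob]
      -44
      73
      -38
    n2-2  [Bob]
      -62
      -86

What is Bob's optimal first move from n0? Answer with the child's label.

n1-1 (Bob): max(-42, -70) = -42
n1-2 (Bob): max(48, 83) = 83
n1-3 (Bob): max(-35, -98, 18) = 18
n1 (Eve): min(-42, 83, 18) = -42
n2-1 (Bob): max(-44, 73, -38) = 73
n2-2 (Bob): max(-62, -86) = -62
n2 (Eve): min(73, -62) = -62
n0 (Bob): max(-42, -62) = -42
Bob at n0 wants the highest of {n1=-42, n2=-62}, so chooses n1.

n1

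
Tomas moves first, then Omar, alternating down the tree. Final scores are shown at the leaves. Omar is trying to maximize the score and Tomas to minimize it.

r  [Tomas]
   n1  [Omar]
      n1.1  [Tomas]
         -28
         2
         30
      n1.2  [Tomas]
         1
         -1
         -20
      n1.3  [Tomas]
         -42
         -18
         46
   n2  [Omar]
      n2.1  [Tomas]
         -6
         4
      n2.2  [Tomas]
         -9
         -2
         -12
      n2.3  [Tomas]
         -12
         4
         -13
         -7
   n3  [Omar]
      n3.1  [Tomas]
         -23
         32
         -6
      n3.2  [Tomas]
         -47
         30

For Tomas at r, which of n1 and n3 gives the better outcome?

n3

n1.1 (Tomas): min(-28, 2, 30) = -28
n1.2 (Tomas): min(1, -1, -20) = -20
n1.3 (Tomas): min(-42, -18, 46) = -42
n1 (Omar): max(-28, -20, -42) = -20
n3.1 (Tomas): min(-23, 32, -6) = -23
n3.2 (Tomas): min(-47, 30) = -47
n3 (Omar): max(-23, -47) = -23
Tomas prefers the lower value; n1=-20, n3=-23. n3 is better since -23 < -20.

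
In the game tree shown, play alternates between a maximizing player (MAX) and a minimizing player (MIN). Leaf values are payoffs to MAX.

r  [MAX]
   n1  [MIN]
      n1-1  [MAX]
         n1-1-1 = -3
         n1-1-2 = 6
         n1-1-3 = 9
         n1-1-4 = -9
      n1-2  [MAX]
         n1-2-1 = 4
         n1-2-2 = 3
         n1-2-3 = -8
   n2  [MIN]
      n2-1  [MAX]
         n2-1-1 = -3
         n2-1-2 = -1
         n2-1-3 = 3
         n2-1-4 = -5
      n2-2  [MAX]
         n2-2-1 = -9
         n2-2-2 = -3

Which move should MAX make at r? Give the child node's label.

n1-1 (MAX): max(-3, 6, 9, -9) = 9
n1-2 (MAX): max(4, 3, -8) = 4
n1 (MIN): min(9, 4) = 4
n2-1 (MAX): max(-3, -1, 3, -5) = 3
n2-2 (MAX): max(-9, -3) = -3
n2 (MIN): min(3, -3) = -3
r (MAX): max(4, -3) = 4
MAX at r wants the highest of {n1=4, n2=-3}, so chooses n1.

n1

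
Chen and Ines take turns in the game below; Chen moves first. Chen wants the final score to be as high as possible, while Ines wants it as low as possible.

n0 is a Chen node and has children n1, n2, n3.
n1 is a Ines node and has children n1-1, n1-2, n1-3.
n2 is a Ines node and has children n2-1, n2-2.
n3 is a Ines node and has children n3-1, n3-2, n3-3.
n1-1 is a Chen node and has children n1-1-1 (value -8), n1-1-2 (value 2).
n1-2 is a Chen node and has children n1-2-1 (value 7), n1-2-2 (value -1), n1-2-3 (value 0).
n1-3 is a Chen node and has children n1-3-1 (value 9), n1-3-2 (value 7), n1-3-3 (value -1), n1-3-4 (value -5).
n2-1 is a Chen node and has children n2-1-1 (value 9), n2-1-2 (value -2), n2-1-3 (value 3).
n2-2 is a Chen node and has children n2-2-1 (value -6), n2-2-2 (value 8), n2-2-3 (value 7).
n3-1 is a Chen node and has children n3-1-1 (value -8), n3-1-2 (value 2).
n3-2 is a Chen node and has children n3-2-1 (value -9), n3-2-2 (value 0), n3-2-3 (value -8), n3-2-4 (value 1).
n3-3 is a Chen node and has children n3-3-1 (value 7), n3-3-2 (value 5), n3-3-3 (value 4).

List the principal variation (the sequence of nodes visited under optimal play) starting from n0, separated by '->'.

n1-1 (Chen): max(-8, 2) = 2
n1-2 (Chen): max(7, -1, 0) = 7
n1-3 (Chen): max(9, 7, -1, -5) = 9
n1 (Ines): min(2, 7, 9) = 2
n2-1 (Chen): max(9, -2, 3) = 9
n2-2 (Chen): max(-6, 8, 7) = 8
n2 (Ines): min(9, 8) = 8
n3-1 (Chen): max(-8, 2) = 2
n3-2 (Chen): max(-9, 0, -8, 1) = 1
n3-3 (Chen): max(7, 5, 4) = 7
n3 (Ines): min(2, 1, 7) = 1
n0 (Chen): max(2, 8, 1) = 8
At n0, Chen picks n2 (highest: 8).
At n2, Ines picks n2-2 (lowest: 8).
At n2-2, Chen picks n2-2-2 (highest: 8).
Terminal value 8.

n0 -> n2 -> n2-2 -> n2-2-2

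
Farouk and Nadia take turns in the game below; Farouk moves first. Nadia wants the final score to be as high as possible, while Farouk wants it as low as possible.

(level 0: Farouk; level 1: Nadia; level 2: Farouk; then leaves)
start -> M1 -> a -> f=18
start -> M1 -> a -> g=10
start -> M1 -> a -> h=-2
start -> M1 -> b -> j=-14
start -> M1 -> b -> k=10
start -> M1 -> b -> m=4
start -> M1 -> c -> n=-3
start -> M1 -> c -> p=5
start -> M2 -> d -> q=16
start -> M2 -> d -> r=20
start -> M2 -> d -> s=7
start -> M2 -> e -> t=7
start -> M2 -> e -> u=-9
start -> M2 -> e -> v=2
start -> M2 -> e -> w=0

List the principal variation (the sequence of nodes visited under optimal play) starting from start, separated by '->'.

start -> M1 -> a -> h

a (Farouk): min(18, 10, -2) = -2
b (Farouk): min(-14, 10, 4) = -14
c (Farouk): min(-3, 5) = -3
M1 (Nadia): max(-2, -14, -3) = -2
d (Farouk): min(16, 20, 7) = 7
e (Farouk): min(7, -9, 2, 0) = -9
M2 (Nadia): max(7, -9) = 7
start (Farouk): min(-2, 7) = -2
At start, Farouk picks M1 (lowest: -2).
At M1, Nadia picks a (highest: -2).
At a, Farouk picks h (lowest: -2).
Terminal value -2.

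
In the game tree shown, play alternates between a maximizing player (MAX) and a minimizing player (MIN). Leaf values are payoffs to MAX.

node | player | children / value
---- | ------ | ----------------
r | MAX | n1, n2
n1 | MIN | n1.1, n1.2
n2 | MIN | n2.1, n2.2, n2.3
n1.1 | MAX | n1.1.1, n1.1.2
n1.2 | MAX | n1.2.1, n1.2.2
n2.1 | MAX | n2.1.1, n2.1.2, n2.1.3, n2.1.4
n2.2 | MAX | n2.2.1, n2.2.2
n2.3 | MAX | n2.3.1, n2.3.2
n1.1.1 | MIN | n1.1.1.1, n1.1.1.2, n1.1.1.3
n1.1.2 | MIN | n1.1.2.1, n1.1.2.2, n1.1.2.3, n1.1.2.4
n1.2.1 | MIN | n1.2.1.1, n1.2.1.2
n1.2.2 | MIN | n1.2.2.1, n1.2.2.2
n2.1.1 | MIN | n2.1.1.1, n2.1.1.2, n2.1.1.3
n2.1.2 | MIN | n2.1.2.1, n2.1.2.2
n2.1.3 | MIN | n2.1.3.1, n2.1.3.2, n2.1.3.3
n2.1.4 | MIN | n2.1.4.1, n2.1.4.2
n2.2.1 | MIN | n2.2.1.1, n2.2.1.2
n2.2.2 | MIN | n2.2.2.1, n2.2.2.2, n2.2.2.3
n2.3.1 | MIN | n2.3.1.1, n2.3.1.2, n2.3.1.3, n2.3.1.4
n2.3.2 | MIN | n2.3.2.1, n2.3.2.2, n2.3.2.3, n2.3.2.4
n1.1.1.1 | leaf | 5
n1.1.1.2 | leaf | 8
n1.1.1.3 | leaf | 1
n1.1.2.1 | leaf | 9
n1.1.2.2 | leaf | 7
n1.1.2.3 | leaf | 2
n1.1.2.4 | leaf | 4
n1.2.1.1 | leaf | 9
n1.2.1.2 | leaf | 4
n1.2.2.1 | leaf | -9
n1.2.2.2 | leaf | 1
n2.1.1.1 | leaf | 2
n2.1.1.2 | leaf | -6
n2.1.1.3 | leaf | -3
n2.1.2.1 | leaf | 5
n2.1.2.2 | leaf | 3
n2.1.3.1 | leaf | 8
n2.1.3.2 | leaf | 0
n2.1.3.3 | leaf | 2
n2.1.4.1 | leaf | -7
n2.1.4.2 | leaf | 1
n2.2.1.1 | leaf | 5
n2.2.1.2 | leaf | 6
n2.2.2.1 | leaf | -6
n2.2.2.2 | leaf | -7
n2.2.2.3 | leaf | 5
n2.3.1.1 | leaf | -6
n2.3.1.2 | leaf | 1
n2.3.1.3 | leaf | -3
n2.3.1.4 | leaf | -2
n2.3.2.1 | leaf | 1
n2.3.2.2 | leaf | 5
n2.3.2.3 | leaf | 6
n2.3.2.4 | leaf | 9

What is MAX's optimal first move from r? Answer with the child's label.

n1

n1.1.1 (MIN): min(5, 8, 1) = 1
n1.1.2 (MIN): min(9, 7, 2, 4) = 2
n1.1 (MAX): max(1, 2) = 2
n1.2.1 (MIN): min(9, 4) = 4
n1.2.2 (MIN): min(-9, 1) = -9
n1.2 (MAX): max(4, -9) = 4
n1 (MIN): min(2, 4) = 2
n2.1.1 (MIN): min(2, -6, -3) = -6
n2.1.2 (MIN): min(5, 3) = 3
n2.1.3 (MIN): min(8, 0, 2) = 0
n2.1.4 (MIN): min(-7, 1) = -7
n2.1 (MAX): max(-6, 3, 0, -7) = 3
n2.2.1 (MIN): min(5, 6) = 5
n2.2.2 (MIN): min(-6, -7, 5) = -7
n2.2 (MAX): max(5, -7) = 5
n2.3.1 (MIN): min(-6, 1, -3, -2) = -6
n2.3.2 (MIN): min(1, 5, 6, 9) = 1
n2.3 (MAX): max(-6, 1) = 1
n2 (MIN): min(3, 5, 1) = 1
r (MAX): max(2, 1) = 2
MAX at r wants the highest of {n1=2, n2=1}, so chooses n1.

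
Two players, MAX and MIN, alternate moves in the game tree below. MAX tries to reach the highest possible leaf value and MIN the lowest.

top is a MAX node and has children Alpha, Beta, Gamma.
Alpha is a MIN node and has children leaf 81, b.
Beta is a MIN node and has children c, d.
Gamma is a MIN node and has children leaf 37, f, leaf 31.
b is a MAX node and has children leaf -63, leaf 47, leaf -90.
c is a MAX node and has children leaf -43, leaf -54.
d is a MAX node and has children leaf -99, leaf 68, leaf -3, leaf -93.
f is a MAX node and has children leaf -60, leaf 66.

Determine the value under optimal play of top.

47

b (MAX): max(-63, 47, -90) = 47
Alpha (MIN): min(81, 47) = 47
c (MAX): max(-43, -54) = -43
d (MAX): max(-99, 68, -3, -93) = 68
Beta (MIN): min(-43, 68) = -43
f (MAX): max(-60, 66) = 66
Gamma (MIN): min(37, 66, 31) = 31
top (MAX): max(47, -43, 31) = 47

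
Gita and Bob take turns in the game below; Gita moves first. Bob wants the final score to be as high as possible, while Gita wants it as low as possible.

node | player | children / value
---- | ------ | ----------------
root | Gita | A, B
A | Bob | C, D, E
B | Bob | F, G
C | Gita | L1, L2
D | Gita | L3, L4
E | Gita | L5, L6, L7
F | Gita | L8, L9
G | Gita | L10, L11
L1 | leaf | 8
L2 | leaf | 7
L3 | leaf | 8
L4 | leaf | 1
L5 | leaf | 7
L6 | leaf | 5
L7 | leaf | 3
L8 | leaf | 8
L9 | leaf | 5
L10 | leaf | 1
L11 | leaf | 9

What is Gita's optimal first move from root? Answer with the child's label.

B

C (Gita): min(8, 7) = 7
D (Gita): min(8, 1) = 1
E (Gita): min(7, 5, 3) = 3
A (Bob): max(7, 1, 3) = 7
F (Gita): min(8, 5) = 5
G (Gita): min(1, 9) = 1
B (Bob): max(5, 1) = 5
root (Gita): min(7, 5) = 5
Gita at root wants the lowest of {A=7, B=5}, so chooses B.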